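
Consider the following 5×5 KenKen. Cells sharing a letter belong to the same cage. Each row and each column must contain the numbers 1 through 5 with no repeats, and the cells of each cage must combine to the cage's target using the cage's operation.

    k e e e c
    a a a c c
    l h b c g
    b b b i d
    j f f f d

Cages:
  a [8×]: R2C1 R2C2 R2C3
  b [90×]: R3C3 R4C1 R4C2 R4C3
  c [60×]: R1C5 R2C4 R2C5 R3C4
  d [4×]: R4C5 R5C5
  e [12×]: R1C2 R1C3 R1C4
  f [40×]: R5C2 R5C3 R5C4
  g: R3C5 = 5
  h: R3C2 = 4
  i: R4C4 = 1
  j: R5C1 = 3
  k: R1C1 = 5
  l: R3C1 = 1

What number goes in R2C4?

K is a freebie, leaving R1C1 = 5.
L is a freebie, so R3C1 = 1.
Cage h is given, so R3C2 = 4.
Cage b needs product 90, leaving R3C3 = 3.
G is a freebie, leaving R3C5 = 5.
I is a freebie, which forces R4C4 = 1.
Row 4 already has 1, which forces R4C5 = 4.
Cage j is a single given cell; hence R5C1 = 3.
4 is placed in column 5, so R5C5 = 1.
The 4 cells of cage c must have product 60, leaving R2C4 = 5.
Row 3 already has 5; hence R3C4 = 2.
Column 1 already has 3, leaving R4C1 = 2.
Cage b needs product 90, so R4C2 = 3.
Cage b has product 90, which forces R4C3 = 5.
Column 4 already has 2, so R5C4 = 4.
3 is placed in column 2, leaving R1C2 = 1.
Cage e has product 12, leaving R1C3 = 4.
Column 4 already has 4, which forces R1C4 = 3.
Row 1 already has 3, so R1C5 = 2.
Column 1 now contains 2, leaving R2C1 = 4.
1 is placed in column 2, leaving R2C2 = 2.
Row 2 now contains 2, leaving R2C3 = 1.
2 is placed in column 5, which forces R2C5 = 3.
Cage f needs product 40, leaving R5C2 = 5.
4 is placed in row 5; hence R5C3 = 2.
Completed grid: 5 1 4 3 2 / 4 2 1 5 3 / 1 4 3 2 5 / 2 3 5 1 4 / 3 5 2 4 1.

5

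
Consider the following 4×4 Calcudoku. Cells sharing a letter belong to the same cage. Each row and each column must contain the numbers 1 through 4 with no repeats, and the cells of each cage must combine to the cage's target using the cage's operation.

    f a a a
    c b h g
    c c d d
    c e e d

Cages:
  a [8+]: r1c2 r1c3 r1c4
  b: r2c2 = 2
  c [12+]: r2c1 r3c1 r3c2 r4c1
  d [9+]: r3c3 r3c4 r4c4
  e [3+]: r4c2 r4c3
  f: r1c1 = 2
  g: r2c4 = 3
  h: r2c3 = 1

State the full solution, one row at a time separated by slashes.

2 3 4 1 / 4 2 1 3 / 1 4 3 2 / 3 1 2 4

Cage f is a single given cell, so r1c1 = 2.
Cage b is given, leaving r2c2 = 2.
Cage h is given, which forces r2c3 = 1.
G is a freebie, leaving r2c4 = 3.
2 is placed in column 2; hence r4c2 = 1.
1 is placed in column 3, leaving r4c3 = 2.
2 is placed in row 4; hence r4c4 = 4.
Column 4 already has 4; hence r1c4 = 1.
3 is placed in row 2, so r2c1 = 4.
The 4 cells of cage c must have sum 12, so r3c1 = 1.
Cage c needs sum 12, leaving r3c2 = 4.
Row 3 now contains 4, leaving r3c3 = 3.
1 is placed in column 4, which forces r3c4 = 2.
4 is placed in row 4, leaving r4c1 = 3.
Column 2 now contains 4, so r1c2 = 3.
3 is placed in column 3, which forces r1c3 = 4.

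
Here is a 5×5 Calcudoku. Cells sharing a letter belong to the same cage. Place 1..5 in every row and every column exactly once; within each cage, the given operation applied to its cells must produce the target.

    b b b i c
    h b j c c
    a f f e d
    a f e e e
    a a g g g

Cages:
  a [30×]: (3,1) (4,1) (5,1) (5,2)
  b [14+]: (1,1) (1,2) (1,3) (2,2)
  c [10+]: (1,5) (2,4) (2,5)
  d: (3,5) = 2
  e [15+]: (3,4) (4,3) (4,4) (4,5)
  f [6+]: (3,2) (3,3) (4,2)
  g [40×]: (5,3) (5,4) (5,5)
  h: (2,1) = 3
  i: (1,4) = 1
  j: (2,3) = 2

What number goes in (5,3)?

Cage i is given; hence (1,4) = 1.
Cage h is given, which forces (2,1) = 3.
Cage j is given, which forces (2,3) = 2.
Cage d is given, which forces (3,5) = 2.
Cage c has sum 10, leaving (2,5) = 1.
The 4 cells of cage a must have product 30; hence (5,2) = 3.
Cage g has product 40, which forces (5,4) = 2.
Cage b has sum 14, which forces (1,3) = 3.
3 is placed in column 3, so (3,3) = 1.
Cage a needs product 30, so (4,1) = 2.
2 is placed in row 4; hence (4,2) = 1.
Cage b has sum 14, leaving (1,2) = 2.
Row 3 now contains 1, so (3,1) = 5.
Row 3 now contains 1, leaving (3,2) = 4.
The 4 cells of cage e must have sum 15; hence (3,4) = 3.
Cage e has sum 15, so (4,5) = 3.
The 4 cells of cage a must have product 30, leaving (5,1) = 1.
Column 1 now contains 5, which forces (1,1) = 4.
Row 1 now contains 4, leaving (1,5) = 5.
4 is placed in column 2, leaving (2,2) = 5.
Row 2 now contains 5, leaving (2,4) = 4.
4 is placed in column 4, so (4,4) = 5.
5 is placed in column 5, so (5,5) = 4.
Row 4 now contains 5, leaving (4,3) = 4.
Row 5 already has 4, so (5,3) = 5.
Completed grid: 4 2 3 1 5 / 3 5 2 4 1 / 5 4 1 3 2 / 2 1 4 5 3 / 1 3 5 2 4.

5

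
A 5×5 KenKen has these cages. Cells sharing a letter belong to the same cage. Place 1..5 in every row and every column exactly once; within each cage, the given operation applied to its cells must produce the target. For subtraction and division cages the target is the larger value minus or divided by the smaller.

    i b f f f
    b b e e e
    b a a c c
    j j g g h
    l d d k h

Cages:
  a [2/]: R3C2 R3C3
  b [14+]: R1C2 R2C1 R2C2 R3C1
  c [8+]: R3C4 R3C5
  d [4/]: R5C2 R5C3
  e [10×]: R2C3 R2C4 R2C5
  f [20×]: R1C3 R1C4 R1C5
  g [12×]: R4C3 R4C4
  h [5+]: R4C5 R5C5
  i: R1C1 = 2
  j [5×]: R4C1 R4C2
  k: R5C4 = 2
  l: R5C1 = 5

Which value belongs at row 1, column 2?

3

Cage i is given, leaving R1C1 = 2.
Cage l is given, which forces R5C1 = 5.
Cage k is given, which forces R5C4 = 2.
Column 1 now contains 5; hence R4C1 = 1.
Cage j needs two cells with product 5, which forces R4C2 = 5.
The only place for 3 in row 1 is R1C2.
The 4 cells of cage b must have sum 14, which forces R2C1 = 3.
Column 2 already has 3, leaving R2C2 = 4.
Cage b has sum 14, so R3C1 = 4.
Column 2 already has 4, so R5C2 = 1.
Row 5 now contains 1, which forces R5C3 = 4.
Row 5 now contains 1, leaving R5C5 = 3.
1 is placed in column 2, leaving R3C2 = 2.
Cage a needs two cells with quotient 2, leaving R3C3 = 1.
Cage c's pair has sum 8, which forces R3C4 = 3.
Column 5 now contains 3, leaving R3C5 = 5.
4 is placed in column 3, so R4C3 = 3.
Cage g needs two cells with product 12, which forces R4C4 = 4.
Cage h's pair has sum 5, which forces R4C5 = 2.
1 is placed in column 3, so R1C3 = 5.
Cage f needs product 20, leaving R1C4 = 1.
Cage f has product 20, which forces R1C5 = 4.
Cage e needs product 10; hence R2C3 = 2.
The 3 cells of cage e must have product 10; hence R2C4 = 5.
Column 5 already has 2, leaving R2C5 = 1.
Filled in: 2 3 5 1 4 / 3 4 2 5 1 / 4 2 1 3 5 / 1 5 3 4 2 / 5 1 4 2 3.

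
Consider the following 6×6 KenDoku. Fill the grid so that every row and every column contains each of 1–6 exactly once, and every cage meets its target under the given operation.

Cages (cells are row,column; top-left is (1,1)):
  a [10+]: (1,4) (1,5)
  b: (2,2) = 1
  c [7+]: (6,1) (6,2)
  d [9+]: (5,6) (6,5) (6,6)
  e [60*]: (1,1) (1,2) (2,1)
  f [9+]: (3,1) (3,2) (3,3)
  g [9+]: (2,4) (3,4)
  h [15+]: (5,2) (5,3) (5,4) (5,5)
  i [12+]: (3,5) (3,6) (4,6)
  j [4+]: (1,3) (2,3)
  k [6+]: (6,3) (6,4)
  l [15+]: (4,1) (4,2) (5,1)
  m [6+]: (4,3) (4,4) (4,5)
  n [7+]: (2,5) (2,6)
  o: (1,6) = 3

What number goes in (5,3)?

Cage o is given, leaving (1,6) = 3.
Cage b is a single given cell, so (2,2) = 1.
1 is placed in row 2, leaving (2,3) = 3.
3 is placed in row 1; hence (1,3) = 1.
Column 3 already has 1, leaving (4,3) = 2.
Row 2 needs a 4, and only (2,4) is open for it.
Column 4 now contains 4, which forces (1,4) = 6.
Cage a needs two cells with sum 10, leaving (1,5) = 4.
Cage g's pair has sum 9, leaving (3,4) = 5.
The 3 cells of cage e must have product 60, which forces (2,1) = 6.
The 3 cells of cage l must have sum 15, so (4,2) = 6.
Column 1 needs a 1, and only (3,1) is open for it.
Cage f has sum 9, leaving (3,2) = 2.
Cage f has sum 9, so (3,3) = 6.
Row 3 already has 6, which forces (3,5) = 3.
Row 3 already has 6; hence (3,6) = 4.
3 is placed in column 5; hence (4,5) = 1.
4 is placed in column 6, leaving (4,6) = 5.
The 3 cells of cage e must have product 60, which forces (1,1) = 2.
Column 2 already has 2, leaving (1,2) = 5.
The two cells of cage n must have sum 7, which forces (2,5) = 5.
Column 6 now contains 5, which forces (2,6) = 2.
Row 4 now contains 5, which forces (4,1) = 4.
Row 4 now contains 1, so (4,4) = 3.
Cage l has sum 15, leaving (5,1) = 5.
The 4 cells of cage h must have sum 15, which forces (5,2) = 3.
5 is placed in row 5, which forces (5,3) = 4.
The 4 cells of cage h must have sum 15; hence (5,5) = 6.
Row 5 now contains 6, leaving (5,6) = 1.
4 is placed in column 1, leaving (6,1) = 3.
Column 2 already has 3, which forces (6,2) = 4.
Column 3 already has 4, so (6,3) = 5.
Column 5 already has 6, which forces (6,5) = 2.
Column 6 now contains 1, leaving (6,6) = 6.
Row 5 now contains 1, leaving (5,4) = 2.
2 is placed in row 6, which forces (6,4) = 1.
Completed grid: 2 5 1 6 4 3 / 6 1 3 4 5 2 / 1 2 6 5 3 4 / 4 6 2 3 1 5 / 5 3 4 2 6 1 / 3 4 5 1 2 6.

4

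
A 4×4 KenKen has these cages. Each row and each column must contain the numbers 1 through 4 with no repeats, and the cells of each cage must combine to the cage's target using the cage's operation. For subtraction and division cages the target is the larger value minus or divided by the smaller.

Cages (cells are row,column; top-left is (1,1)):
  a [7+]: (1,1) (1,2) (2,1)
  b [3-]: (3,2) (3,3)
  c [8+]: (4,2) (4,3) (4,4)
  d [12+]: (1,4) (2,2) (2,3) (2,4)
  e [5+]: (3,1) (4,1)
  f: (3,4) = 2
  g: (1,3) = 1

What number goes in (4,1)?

2

Cage g is given, leaving (1,3) = 1.
Column 3 already has 1, leaving (3,3) = 4.
Cage f is a single given cell; hence (3,4) = 2.
4 is placed in column 3, leaving (4,3) = 3.
The 4 cells of cage d must have sum 12; hence (1,4) = 3.
Cage d has sum 12, leaving (2,2) = 3.
3 is placed in column 3, so (2,3) = 2.
Cage d has sum 12, which forces (2,4) = 4.
Row 3 now contains 4, so (3,2) = 1.
Column 2 already has 1, so (4,2) = 4.
4 is placed in column 4, leaving (4,4) = 1.
Cage a needs sum 7, which forces (1,1) = 4.
4 is placed in column 2; hence (1,2) = 2.
Row 2 now contains 2, so (2,1) = 1.
Row 3 already has 1; hence (3,1) = 3.
Row 4 now contains 4; hence (4,1) = 2.
Filled in: 4 2 1 3 / 1 3 2 4 / 3 1 4 2 / 2 4 3 1.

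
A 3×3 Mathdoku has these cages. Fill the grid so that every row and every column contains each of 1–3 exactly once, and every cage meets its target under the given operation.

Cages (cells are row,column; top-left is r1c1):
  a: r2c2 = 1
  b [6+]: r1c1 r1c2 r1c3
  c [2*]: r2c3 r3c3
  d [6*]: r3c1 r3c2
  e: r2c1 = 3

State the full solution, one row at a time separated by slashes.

1 2 3 / 3 1 2 / 2 3 1

E is a freebie, leaving r2c1 = 3.
A is a freebie, leaving r2c2 = 1.
1 is placed in row 2, which forces r2c3 = 2.
3 is placed in column 1, leaving r3c1 = 2.
2 is placed in row 3; hence r3c2 = 3.
Column 3 already has 2; hence r3c3 = 1.
2 is placed in column 1, leaving r1c1 = 1.
Column 2 already has 3; hence r1c2 = 2.
Column 3 already has 1, leaving r1c3 = 3.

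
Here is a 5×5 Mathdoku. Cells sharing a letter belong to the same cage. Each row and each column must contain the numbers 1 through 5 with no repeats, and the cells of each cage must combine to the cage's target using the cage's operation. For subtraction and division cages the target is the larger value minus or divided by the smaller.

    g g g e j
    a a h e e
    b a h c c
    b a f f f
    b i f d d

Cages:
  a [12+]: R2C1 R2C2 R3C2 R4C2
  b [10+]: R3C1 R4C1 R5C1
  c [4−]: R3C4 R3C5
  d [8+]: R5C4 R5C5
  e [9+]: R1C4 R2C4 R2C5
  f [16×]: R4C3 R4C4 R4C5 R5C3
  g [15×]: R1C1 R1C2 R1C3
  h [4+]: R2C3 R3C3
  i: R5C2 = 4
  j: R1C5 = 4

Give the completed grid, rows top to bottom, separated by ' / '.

3 1 5 2 4 / 2 5 1 4 3 / 4 2 3 5 1 / 5 3 4 1 2 / 1 4 2 3 5

J is a freebie, leaving R1C5 = 4.
Cage i is given, so R5C2 = 4.
Cage f needs product 16, which forces R5C3 = 2.
Row 1 needs a 2, and only R1C4 is open for it.
Cage f needs product 16; hence R4C5 = 2.
The 3 cells of cage e must have sum 9; hence R2C4 = 4.
Column 5 already has 2, so R2C5 = 3.
4 is placed in column 4, leaving R4C4 = 1.
3 is placed in column 5; hence R5C5 = 5.
Row 2 already has 3, which forces R2C1 = 2.
The 4 cells of cage a must have sum 12, leaving R2C2 = 5.
Row 2 already has 3, leaving R2C3 = 1.
Cage a needs sum 12, so R3C2 = 2.
Cage h needs two cells with sum 4, leaving R3C3 = 3.
Column 4 now contains 1, so R3C4 = 5.
Column 5 now contains 5, so R3C5 = 1.
The 4 cells of cage a must have sum 12, so R4C2 = 3.
Row 4 now contains 1, so R4C3 = 4.
Row 5 already has 5, so R5C4 = 3.
Cage g needs product 15, which forces R1C1 = 3.
3 is placed in column 2; hence R1C2 = 1.
3 is placed in column 3, so R1C3 = 5.
Row 3 already has 5, which forces R3C1 = 4.
4 is placed in row 4, so R4C1 = 5.
Row 5 now contains 3, so R5C1 = 1.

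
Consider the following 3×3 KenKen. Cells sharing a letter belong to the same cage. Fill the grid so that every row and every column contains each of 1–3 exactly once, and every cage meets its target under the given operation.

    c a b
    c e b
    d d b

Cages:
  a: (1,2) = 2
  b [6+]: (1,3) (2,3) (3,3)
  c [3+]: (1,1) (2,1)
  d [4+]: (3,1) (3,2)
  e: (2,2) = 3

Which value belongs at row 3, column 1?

Cage a is given, leaving (1,2) = 2.
Cage e is a single given cell, so (2,2) = 3.
Column 2 already has 3, so (3,2) = 1.
Row 1 now contains 2, so (1,1) = 1.
Row 1 now contains 1, leaving (1,3) = 3.
Cage c needs two cells with sum 3, which forces (2,1) = 2.
Row 2 now contains 2, leaving (2,3) = 1.
1 is placed in row 3, which forces (3,1) = 3.
3 is placed in column 3, which forces (3,3) = 2.
Completed grid: 1 2 3 / 2 3 1 / 3 1 2.

3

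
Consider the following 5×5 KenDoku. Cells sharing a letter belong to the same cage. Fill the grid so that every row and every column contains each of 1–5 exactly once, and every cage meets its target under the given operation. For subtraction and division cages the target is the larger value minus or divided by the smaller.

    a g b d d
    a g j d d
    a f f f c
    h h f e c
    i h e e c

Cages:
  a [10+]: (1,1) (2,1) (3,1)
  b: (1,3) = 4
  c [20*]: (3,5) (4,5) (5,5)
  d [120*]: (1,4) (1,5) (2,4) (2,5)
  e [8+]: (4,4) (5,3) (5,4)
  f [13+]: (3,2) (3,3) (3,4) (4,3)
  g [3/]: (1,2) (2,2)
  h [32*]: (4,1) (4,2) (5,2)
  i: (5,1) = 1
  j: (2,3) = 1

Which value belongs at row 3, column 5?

Cage b is a single given cell; hence (1,3) = 4.
J is a freebie, which forces (2,3) = 1.
The 3 cells of cage h must have product 32, so (4,1) = 4.
The 3 cells of cage h must have product 32; hence (4,2) = 2.
Cage i is a single given cell; hence (5,1) = 1.
Cage h needs product 32, leaving (5,2) = 4.
4 is placed in row 5, so (5,5) = 5.
Cage g's pair has quotient 3, which forces (1,2) = 1.
Row 2 already has 1; hence (2,2) = 3.
Column 2 already has 3; hence (3,2) = 5.
Cage c has product 20, so (3,5) = 4.
Cage e has sum 8, so (4,4) = 3.
5 is placed in column 5, so (4,5) = 1.
Cage e needs sum 8; hence (5,3) = 3.
Cage e has sum 8, leaving (5,4) = 2.
Column 4 now contains 2, which forces (1,4) = 5.
Cage d has product 120, so (1,5) = 3.
The 4 cells of cage d must have product 120, so (2,4) = 4.
Column 5 now contains 4, so (2,5) = 2.
Column 3 already has 3, so (3,3) = 2.
Column 4 now contains 2, so (3,4) = 1.
3 is placed in row 4, which forces (4,3) = 5.
Row 1 now contains 3, leaving (1,1) = 2.
Row 2 now contains 2, which forces (2,1) = 5.
2 is placed in row 3, which forces (3,1) = 3.
Filled in: 2 1 4 5 3 / 5 3 1 4 2 / 3 5 2 1 4 / 4 2 5 3 1 / 1 4 3 2 5.

4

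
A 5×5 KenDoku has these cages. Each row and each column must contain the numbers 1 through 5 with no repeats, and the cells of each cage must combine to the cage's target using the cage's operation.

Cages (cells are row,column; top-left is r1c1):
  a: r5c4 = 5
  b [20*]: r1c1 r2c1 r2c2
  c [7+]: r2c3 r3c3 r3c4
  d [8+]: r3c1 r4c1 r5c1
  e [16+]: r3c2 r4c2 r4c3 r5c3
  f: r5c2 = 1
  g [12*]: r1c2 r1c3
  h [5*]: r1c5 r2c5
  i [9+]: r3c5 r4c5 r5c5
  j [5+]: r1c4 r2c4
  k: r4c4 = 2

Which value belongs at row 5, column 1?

3

Cage k is given, so r4c4 = 2.
Cage f is a single given cell, which forces r5c2 = 1.
Cage a is a single given cell, which forces r5c4 = 5.
The only place for 2 in row 1 is r1c1.
Cage b needs product 20, leaving r2c1 = 5.
Cage b needs product 20, so r2c2 = 2.
Row 2 already has 5, so r2c5 = 1.
Cage j needs two cells with sum 5, which forces r1c4 = 1.
Column 5 now contains 1, leaving r1c5 = 5.
1 is placed in row 2, which forces r2c4 = 4.
Column 4 now contains 1, so r3c4 = 3.
Row 2 already has 4, which forces r2c3 = 3.
Cage c needs sum 7; hence r3c3 = 1.
Cage g needs two cells with product 12, leaving r1c2 = 3.
Column 3 already has 3, so r1c3 = 4.
Row 3 already has 1, which forces r3c1 = 4.
4 is placed in row 3, so r3c2 = 5.
4 is placed in row 3, which forces r3c5 = 2.
The 3 cells of cage d must have sum 8, leaving r4c1 = 1.
Column 2 now contains 3, leaving r4c2 = 4.
The 4 cells of cage e must have sum 16, leaving r4c3 = 5.
Row 4 now contains 4, leaving r4c5 = 3.
Cage d has sum 8; hence r5c1 = 3.
Column 3 already has 4, so r5c3 = 2.
Column 5 already has 3, which forces r5c5 = 4.
The full grid is 2 3 4 1 5 / 5 2 3 4 1 / 4 5 1 3 2 / 1 4 5 2 3 / 3 1 2 5 4.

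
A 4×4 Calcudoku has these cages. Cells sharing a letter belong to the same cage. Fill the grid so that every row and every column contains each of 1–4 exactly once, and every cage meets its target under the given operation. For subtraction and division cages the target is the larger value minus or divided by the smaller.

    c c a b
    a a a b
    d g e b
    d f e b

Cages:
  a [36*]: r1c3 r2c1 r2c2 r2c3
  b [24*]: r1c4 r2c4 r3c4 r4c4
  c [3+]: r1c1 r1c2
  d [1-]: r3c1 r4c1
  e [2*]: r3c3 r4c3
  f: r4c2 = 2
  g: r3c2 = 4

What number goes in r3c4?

1

The 4 cells of cage a must have product 36, which forces r1c3 = 3.
Cage g is given, which forces r3c2 = 4.
Cage f is a single given cell; hence r4c2 = 2.
2 is placed in row 4; hence r4c3 = 1.
The two cells of cage c must have sum 3; hence r1c1 = 2.
2 is placed in column 2; hence r1c2 = 1.
Row 1 already has 1, so r1c4 = 4.
1 is placed in column 2, leaving r2c2 = 3.
1 is placed in column 3, so r2c3 = 4.
2 is placed in column 1, which forces r3c1 = 3.
1 is placed in column 3, leaving r3c3 = 2.
Row 3 already has 2, so r3c4 = 1.
3 is placed in column 1, leaving r4c1 = 4.
Column 4 already has 4, which forces r4c4 = 3.
Row 2 already has 3, leaving r2c1 = 1.
Column 4 already has 1, which forces r2c4 = 2.
Completed grid: 2 1 3 4 / 1 3 4 2 / 3 4 2 1 / 4 2 1 3.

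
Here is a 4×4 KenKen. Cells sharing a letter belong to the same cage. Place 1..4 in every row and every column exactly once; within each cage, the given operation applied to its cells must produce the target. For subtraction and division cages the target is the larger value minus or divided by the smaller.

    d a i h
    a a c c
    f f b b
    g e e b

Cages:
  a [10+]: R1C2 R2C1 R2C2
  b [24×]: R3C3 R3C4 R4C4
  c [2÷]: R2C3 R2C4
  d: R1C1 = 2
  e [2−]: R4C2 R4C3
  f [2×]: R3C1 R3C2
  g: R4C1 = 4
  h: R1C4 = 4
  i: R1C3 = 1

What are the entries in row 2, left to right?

3 4 2 1

Cage d is given; hence R1C1 = 2.
Cage i is given, so R1C3 = 1.
Cage h is a single given cell; hence R1C4 = 4.
2 is placed in column 1, which forces R3C1 = 1.
1 is placed in row 3, leaving R3C2 = 2.
Row 3 now contains 2; hence R3C4 = 3.
Cage g is a single given cell, leaving R4C1 = 4.
Column 4 now contains 3, so R4C4 = 2.
4 is placed in row 1, leaving R1C2 = 3.
Column 1 already has 4, leaving R2C1 = 3.
Column 2 now contains 2, so R2C2 = 4.
Cage c needs two cells with quotient 2, leaving R2C3 = 2.
Column 4 already has 2, leaving R2C4 = 1.
3 is placed in row 3; hence R3C3 = 4.
The two cells of cage e must have difference 2, which forces R4C2 = 1.
2 is placed in row 4; hence R4C3 = 3.
Completed grid: 2 3 1 4 / 3 4 2 1 / 1 2 4 3 / 4 1 3 2.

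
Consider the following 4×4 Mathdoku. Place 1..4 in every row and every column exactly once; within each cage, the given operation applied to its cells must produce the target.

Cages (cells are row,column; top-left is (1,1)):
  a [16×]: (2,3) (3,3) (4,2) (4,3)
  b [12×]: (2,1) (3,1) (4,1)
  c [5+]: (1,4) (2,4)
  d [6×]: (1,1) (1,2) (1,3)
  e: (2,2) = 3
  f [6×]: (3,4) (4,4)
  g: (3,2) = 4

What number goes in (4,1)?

1

Cage e is a single given cell, leaving (2,2) = 3.
Cage g is a single given cell, leaving (3,2) = 4.
The 4 cells of cage a must have product 16, which forces (4,2) = 2.
Row 4 now contains 2, which forces (4,4) = 3.
Column 2 now contains 2, leaving (1,2) = 1.
Row 1 already has 1, which forces (1,4) = 4.
4 is placed in column 4, so (2,4) = 1.
Cage b has product 12, leaving (3,1) = 3.
Column 4 already has 3, leaving (3,4) = 2.
Column 1 already has 3, leaving (1,1) = 2.
The 3 cells of cage d must have product 6, which forces (1,3) = 3.
Row 2 now contains 1, so (2,1) = 4.
The 4 cells of cage a must have product 16, so (2,3) = 2.
Row 3 now contains 2; hence (3,3) = 1.
The 3 cells of cage b must have product 12; hence (4,1) = 1.
Cage a needs product 16, which forces (4,3) = 4.
Filled in: 2 1 3 4 / 4 3 2 1 / 3 4 1 2 / 1 2 4 3.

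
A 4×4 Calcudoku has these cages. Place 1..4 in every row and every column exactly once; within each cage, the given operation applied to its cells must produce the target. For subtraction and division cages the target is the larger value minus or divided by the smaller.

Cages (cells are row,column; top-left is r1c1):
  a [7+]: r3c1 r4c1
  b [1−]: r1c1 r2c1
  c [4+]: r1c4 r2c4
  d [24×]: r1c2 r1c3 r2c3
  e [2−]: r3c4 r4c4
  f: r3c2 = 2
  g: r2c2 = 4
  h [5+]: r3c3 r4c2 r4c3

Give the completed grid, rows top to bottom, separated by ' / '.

G is a freebie, so r2c2 = 4.
Cage f is a single given cell; hence r3c2 = 2.
Row 3 already has 2; hence r3c3 = 1.
Column 2 now contains 2, leaving r4c2 = 1.
Column 3 now contains 1, leaving r4c3 = 3.
Column 2 now contains 2, so r1c2 = 3.
Cage d has product 24; hence r1c3 = 4.
Row 1 already has 3, which forces r1c4 = 1.
3 is placed in column 3, which forces r2c3 = 2.
1 is placed in column 4, which forces r2c4 = 3.
The two cells of cage a must have sum 7; hence r3c1 = 3.
The two cells of cage e must have difference 2, so r3c4 = 4.
3 is placed in row 4, leaving r4c1 = 4.
Cage e needs two cells with difference 2; hence r4c4 = 2.
Row 1 already has 1, leaving r1c1 = 2.
Row 2 now contains 3, so r2c1 = 1.

2 3 4 1 / 1 4 2 3 / 3 2 1 4 / 4 1 3 2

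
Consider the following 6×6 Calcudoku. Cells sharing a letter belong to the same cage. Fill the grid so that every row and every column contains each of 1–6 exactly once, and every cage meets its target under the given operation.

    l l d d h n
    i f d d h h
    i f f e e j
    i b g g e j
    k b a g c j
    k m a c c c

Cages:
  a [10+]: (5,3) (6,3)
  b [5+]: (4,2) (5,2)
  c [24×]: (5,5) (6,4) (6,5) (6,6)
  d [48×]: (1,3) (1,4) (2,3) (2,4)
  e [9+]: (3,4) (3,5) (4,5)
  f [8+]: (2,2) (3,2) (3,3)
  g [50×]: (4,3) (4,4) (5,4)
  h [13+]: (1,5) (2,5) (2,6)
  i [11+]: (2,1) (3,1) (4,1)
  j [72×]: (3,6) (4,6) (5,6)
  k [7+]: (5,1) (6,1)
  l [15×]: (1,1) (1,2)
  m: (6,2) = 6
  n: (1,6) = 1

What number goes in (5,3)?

6

Cage n is a single given cell, so (1,6) = 1.
Cage g needs product 50, leaving (4,3) = 5.
Cage g has product 50, leaving (4,4) = 2.
Cage g has product 50, so (5,4) = 5.
Cage m is a single given cell, leaving (6,2) = 6.
Row 6 now contains 6; hence (6,3) = 4.
Column 3 now contains 4, which forces (5,3) = 6.
Cage c needs product 24; hence (5,5) = 4.
Row 5 now contains 4, so (5,6) = 3.
3 is placed in column 6, which forces (6,6) = 2.
6 is placed in column 3; hence (1,3) = 2.
Cage d has product 48, leaving (2,3) = 1.
Column 3 already has 1, which forces (3,3) = 3.
Row 5 now contains 4, leaving (5,1) = 2.
Row 5 now contains 2; hence (5,2) = 1.
Cage k needs two cells with sum 7, so (6,1) = 5.
Column 1 now contains 5; hence (1,1) = 3.
Cage l's pair has product 15; hence (1,2) = 5.
Row 1 now contains 5, so (1,5) = 6.
Cage f needs sum 8; hence (2,2) = 3.
3 is placed in row 2, so (2,5) = 2.
The 3 cells of cage f must have sum 8, leaving (3,2) = 2.
Column 5 now contains 2; hence (3,5) = 5.
Cage b's pair has sum 5, leaving (4,2) = 4.
Row 4 already has 4, which forces (4,6) = 6.
Row 1 now contains 6, which forces (1,4) = 4.
The 4 cells of cage d must have product 48, so (2,4) = 6.
Cage h needs sum 13, which forces (2,6) = 5.
The 3 cells of cage e must have sum 9, which forces (3,4) = 1.
Column 6 now contains 6, which forces (3,6) = 4.
6 is placed in row 4, leaving (4,1) = 1.
The 3 cells of cage e must have sum 9, which forces (4,5) = 3.
1 is placed in column 4, so (6,4) = 3.
Column 5 now contains 3, which forces (6,5) = 1.
6 is placed in row 2; hence (2,1) = 4.
Row 3 already has 4, which forces (3,1) = 6.
Filled in: 3 5 2 4 6 1 / 4 3 1 6 2 5 / 6 2 3 1 5 4 / 1 4 5 2 3 6 / 2 1 6 5 4 3 / 5 6 4 3 1 2.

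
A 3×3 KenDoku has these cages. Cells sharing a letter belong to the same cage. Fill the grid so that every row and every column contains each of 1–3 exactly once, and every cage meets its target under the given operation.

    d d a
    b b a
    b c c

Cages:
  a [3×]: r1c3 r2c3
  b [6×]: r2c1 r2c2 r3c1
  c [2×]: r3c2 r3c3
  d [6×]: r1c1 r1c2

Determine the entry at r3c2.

1

In row 1, 1 can only go at r1c3, so r1c3 = 1.
Column 3 already has 1, which forces r2c3 = 3.
The two cells of cage c must have product 2, which forces r3c2 = 1.
Column 3 already has 1, so r3c3 = 2.
Cage b needs product 6, leaving r2c1 = 1.
Column 2 now contains 1, leaving r2c2 = 2.
Row 3 already has 2, so r3c1 = 3.
Column 1 now contains 3, which forces r1c1 = 2.
Column 2 now contains 2; hence r1c2 = 3.
The full grid is 2 3 1 / 1 2 3 / 3 1 2.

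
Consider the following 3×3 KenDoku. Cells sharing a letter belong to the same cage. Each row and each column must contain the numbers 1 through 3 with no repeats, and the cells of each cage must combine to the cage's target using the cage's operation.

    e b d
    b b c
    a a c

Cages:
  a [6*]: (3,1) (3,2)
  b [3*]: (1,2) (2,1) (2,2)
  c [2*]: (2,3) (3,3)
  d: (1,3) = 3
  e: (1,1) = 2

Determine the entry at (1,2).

1

Cage e is a single given cell, which forces (1,1) = 2.
Cage b has product 3, leaving (1,2) = 1.
D is a freebie; hence (1,3) = 3.
Cage b has product 3; hence (2,1) = 1.
Cage b needs product 3; hence (2,2) = 3.
Row 2 already has 1, so (2,3) = 2.
2 is placed in column 1, which forces (3,1) = 3.
3 is placed in column 2, which forces (3,2) = 2.
2 is placed in column 3, leaving (3,3) = 1.
Filled in: 2 1 3 / 1 3 2 / 3 2 1.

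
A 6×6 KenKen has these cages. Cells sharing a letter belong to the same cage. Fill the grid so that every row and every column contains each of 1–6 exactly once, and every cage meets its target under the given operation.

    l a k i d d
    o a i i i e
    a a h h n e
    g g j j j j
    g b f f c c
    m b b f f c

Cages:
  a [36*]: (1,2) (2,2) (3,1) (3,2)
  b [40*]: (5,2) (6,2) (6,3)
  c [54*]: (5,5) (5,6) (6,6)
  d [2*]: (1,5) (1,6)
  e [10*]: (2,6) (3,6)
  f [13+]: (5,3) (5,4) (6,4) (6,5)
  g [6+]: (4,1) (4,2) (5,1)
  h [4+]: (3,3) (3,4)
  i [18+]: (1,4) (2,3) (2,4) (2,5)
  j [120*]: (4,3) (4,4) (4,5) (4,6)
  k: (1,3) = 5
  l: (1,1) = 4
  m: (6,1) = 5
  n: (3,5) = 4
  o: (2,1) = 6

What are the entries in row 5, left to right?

1 5 4 2 3 6

Cage l is a single given cell, leaving (1,1) = 4.
Cage k is given; hence (1,3) = 5.
Cage o is a single given cell; hence (2,1) = 6.
N is a freebie, so (3,5) = 4.
Cage c has product 54; hence (5,5) = 3.
Cage c needs product 54, leaving (5,6) = 6.
Cage m is a single given cell; hence (6,1) = 5.
Cage c needs product 54; hence (6,6) = 3.
Cage i has sum 18; hence (1,4) = 6.
Cage i has sum 18, leaving (2,5) = 5.
Row 2 already has 5, which forces (2,6) = 2.
2 is placed in column 6, so (3,6) = 5.
Cage b needs product 40; hence (5,2) = 5.
Cage d needs two cells with product 2, so (1,5) = 2.
2 is placed in column 6; hence (1,6) = 1.
The 4 cells of cage j must have product 120, which forces (4,4) = 5.
1 is placed in column 6; hence (4,6) = 4.
Cage f has sum 13; hence (6,5) = 6.
1 is placed in row 1, leaving (1,2) = 3.
The 4 cells of cage j must have product 120, leaving (4,3) = 6.
Column 5 now contains 6, leaving (4,5) = 1.
Cage g has sum 6, which forces (4,1) = 3.
Row 4 now contains 1, so (4,2) = 2.
Cage g has sum 6, so (5,1) = 1.
Column 2 already has 2, leaving (6,2) = 4.
Row 6 already has 4, which forces (6,3) = 2.
Row 6 already has 2; hence (6,4) = 1.
Column 2 already has 4; hence (2,2) = 1.
3 is placed in column 1, leaving (3,1) = 2.
Cage a needs product 36; hence (3,2) = 6.
The two cells of cage h must have sum 4, so (3,3) = 1.
1 is placed in column 4; hence (3,4) = 3.
2 is placed in column 3, so (5,3) = 4.
Cage f needs sum 13, which forces (5,4) = 2.
4 is placed in column 3, leaving (2,3) = 3.
Column 4 now contains 3, which forces (2,4) = 4.
Completed grid: 4 3 5 6 2 1 / 6 1 3 4 5 2 / 2 6 1 3 4 5 / 3 2 6 5 1 4 / 1 5 4 2 3 6 / 5 4 2 1 6 3.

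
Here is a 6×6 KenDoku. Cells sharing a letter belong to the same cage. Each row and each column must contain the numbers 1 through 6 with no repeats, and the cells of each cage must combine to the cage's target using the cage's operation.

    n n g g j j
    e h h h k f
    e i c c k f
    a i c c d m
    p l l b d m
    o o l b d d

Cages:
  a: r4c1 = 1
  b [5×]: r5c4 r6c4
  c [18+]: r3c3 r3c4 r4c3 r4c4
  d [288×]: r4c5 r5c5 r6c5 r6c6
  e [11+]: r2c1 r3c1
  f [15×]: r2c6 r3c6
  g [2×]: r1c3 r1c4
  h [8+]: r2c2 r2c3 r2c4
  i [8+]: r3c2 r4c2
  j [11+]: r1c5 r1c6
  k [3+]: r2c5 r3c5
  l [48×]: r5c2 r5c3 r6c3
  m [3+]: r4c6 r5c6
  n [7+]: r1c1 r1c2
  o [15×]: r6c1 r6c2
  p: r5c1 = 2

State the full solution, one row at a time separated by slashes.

Cage a is a single given cell, which forces r4c1 = 1.
1 is placed in row 4, leaving r4c6 = 2.
P is a freebie, so r5c1 = 2.
2 is placed in column 6; hence r5c6 = 1.
Row 5 already has 1, which forces r5c4 = 5.
The two cells of cage b must have product 5, which forces r6c4 = 1.
The two cells of cage g must have product 2, leaving r1c3 = 1.
1 is placed in column 4, which forces r1c4 = 2.
Cage h needs sum 8, which forces r2c2 = 1.
Row 2 already has 1, which forces r2c5 = 2.
Column 5 already has 2, which forces r3c5 = 1.
Cage d needs product 288; hence r6c6 = 4.
Row 6 now contains 4, leaving r6c3 = 2.
Row 2 needs a 6, and only r2c1 is open for it.
Column 1 already has 6, which forces r3c1 = 5.
Row 3 now contains 5; hence r3c6 = 3.
Column 1 already has 5, which forces r6c1 = 3.
3 is placed in row 6; hence r6c2 = 5.
3 is placed in row 6, so r6c5 = 6.
Column 1 already has 3, which forces r1c1 = 4.
Cage n's pair has sum 7, so r1c2 = 3.
6 is placed in column 5, so r1c5 = 5.
The two cells of cage j must have sum 11, which forces r1c6 = 6.
Column 6 already has 3; hence r2c6 = 5.
Row 3 now contains 3, so r3c2 = 2.
Cage i's pair has sum 8, leaving r4c2 = 6.
Cage c needs sum 18; hence r4c3 = 5.
Cage c needs sum 18, so r4c4 = 3.
Row 4 already has 3; hence r4c5 = 4.
6 is placed in column 2, so r5c2 = 4.
4 is placed in row 5, so r5c3 = 6.
Column 5 now contains 4, so r5c5 = 3.
The 3 cells of cage h must have sum 8, so r2c3 = 3.
Column 4 already has 3; hence r2c4 = 4.
Column 3 now contains 6; hence r3c3 = 4.
The 4 cells of cage c must have sum 18, leaving r3c4 = 6.

4 3 1 2 5 6 / 6 1 3 4 2 5 / 5 2 4 6 1 3 / 1 6 5 3 4 2 / 2 4 6 5 3 1 / 3 5 2 1 6 4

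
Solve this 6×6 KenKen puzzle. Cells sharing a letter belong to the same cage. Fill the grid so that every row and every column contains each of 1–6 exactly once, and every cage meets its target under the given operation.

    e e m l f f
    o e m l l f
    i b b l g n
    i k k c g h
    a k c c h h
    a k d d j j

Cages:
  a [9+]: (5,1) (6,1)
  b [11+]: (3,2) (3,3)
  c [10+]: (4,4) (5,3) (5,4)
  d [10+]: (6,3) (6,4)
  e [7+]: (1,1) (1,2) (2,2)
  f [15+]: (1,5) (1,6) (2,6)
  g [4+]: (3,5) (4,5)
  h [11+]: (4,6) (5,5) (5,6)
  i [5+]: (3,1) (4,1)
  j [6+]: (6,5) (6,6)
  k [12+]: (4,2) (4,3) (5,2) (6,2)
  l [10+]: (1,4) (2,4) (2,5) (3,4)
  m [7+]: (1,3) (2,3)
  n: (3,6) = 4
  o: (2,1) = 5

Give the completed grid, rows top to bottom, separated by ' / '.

2 1 4 5 6 3 / 5 4 3 1 2 6 / 1 6 5 2 3 4 / 4 3 2 6 1 5 / 6 5 1 3 4 2 / 3 2 6 4 5 1

O is a freebie, which forces (2,1) = 5.
N is a freebie, so (3,6) = 4.
Column 6 already has 4, so (2,6) = 6.
In column 5, 2 can only go at (2,5), so (2,5) = 2.
The two cells of cage a must have sum 9, so (5,1) = 6.
(6,3) and (6,4) in row 6 are {4, 6}, leaving (6,1) = 3.
Cage i's pair has sum 5, so (3,1) = 1.
Row 3 already has 1, leaving (3,5) = 3.
Cage i needs two cells with sum 5, leaving (4,1) = 4.
Column 5 already has 3; hence (4,5) = 1.
Column 5 already has 1, so (6,5) = 5.
5 is placed in row 6, so (6,6) = 1.
Column 1 now contains 4, leaving (1,1) = 2.
Cage l needs sum 10; hence (1,4) = 5.
Row 1 already has 5, so (1,6) = 3.
Cage l needs sum 10, so (2,4) = 1.
3 is placed in row 3; hence (3,4) = 2.
Column 5 already has 5, leaving (5,5) = 4.
1 is placed in row 6, which forces (6,2) = 2.
The 3 cells of cage e must have sum 7, which forces (1,2) = 1.
The two cells of cage m must have sum 7, which forces (1,3) = 4.
Column 5 already has 4; hence (1,5) = 6.
1 is placed in row 2; hence (2,2) = 4.
Cage m needs two cells with sum 7, so (2,3) = 3.
Cage c has sum 10, which forces (4,4) = 6.
The 3 cells of cage c must have sum 10, leaving (5,3) = 1.
Row 5 now contains 4; hence (5,4) = 3.
Column 3 already has 4; hence (6,3) = 6.
Column 4 already has 6, leaving (6,4) = 4.
Cage b's pair has sum 11, leaving (3,2) = 6.
Column 3 already has 6, so (3,3) = 5.
Cage k has sum 12; hence (4,2) = 3.
Row 4 now contains 6; hence (4,3) = 2.
Row 4 now contains 2; hence (4,6) = 5.
3 is placed in row 5, which forces (5,2) = 5.
Column 6 now contains 5, leaving (5,6) = 2.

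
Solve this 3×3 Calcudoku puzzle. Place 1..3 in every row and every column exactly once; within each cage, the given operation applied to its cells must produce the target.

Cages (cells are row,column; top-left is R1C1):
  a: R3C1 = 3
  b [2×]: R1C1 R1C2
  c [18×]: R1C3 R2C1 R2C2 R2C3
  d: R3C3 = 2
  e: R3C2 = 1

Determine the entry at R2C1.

2

The 4 cells of cage c must have product 18, so R1C3 = 3.
Cage a is a single given cell, which forces R3C1 = 3.
Cage e is given, leaving R3C2 = 1.
D is a freebie, leaving R3C3 = 2.
The two cells of cage b must have product 2, which forces R1C1 = 1.
Column 2 already has 1, which forces R1C2 = 2.
Cage c needs product 18, leaving R2C1 = 2.
Cage c has product 18, leaving R2C2 = 3.
2 is placed in column 3, leaving R2C3 = 1.
Filled in: 1 2 3 / 2 3 1 / 3 1 2.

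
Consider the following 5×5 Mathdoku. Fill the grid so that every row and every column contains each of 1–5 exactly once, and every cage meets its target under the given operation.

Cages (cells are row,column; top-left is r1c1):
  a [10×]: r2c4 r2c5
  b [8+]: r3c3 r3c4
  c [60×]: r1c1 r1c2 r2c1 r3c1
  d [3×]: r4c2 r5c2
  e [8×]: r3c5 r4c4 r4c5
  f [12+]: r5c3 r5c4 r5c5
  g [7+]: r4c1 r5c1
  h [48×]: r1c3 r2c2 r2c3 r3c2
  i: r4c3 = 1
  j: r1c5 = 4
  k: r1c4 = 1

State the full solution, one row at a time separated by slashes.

3 5 2 1 4 / 1 4 3 2 5 / 4 2 5 3 1 / 5 3 1 4 2 / 2 1 4 5 3

K is a freebie, which forces r1c4 = 1.
Cage j is given; hence r1c5 = 4.
Cage i is a single given cell, which forces r4c3 = 1.
Row 4 already has 1, leaving r4c5 = 2.
Cage a needs two cells with product 10, so r2c4 = 2.
Column 5 already has 2, which forces r2c5 = 5.
Column 5 already has 2, which forces r3c5 = 1.
Row 4 already has 1, leaving r4c2 = 3.
2 is placed in row 4, so r4c4 = 4.
Cage d's pair has product 3, which forces r5c2 = 1.
Column 5 already has 5, which forces r5c5 = 3.
Cage h needs product 48; hence r1c3 = 2.
Column 2 now contains 1, so r2c2 = 4.
Cage h has product 48, so r2c3 = 3.
Cage h needs product 48, leaving r3c2 = 2.
3 is placed in column 3, so r3c3 = 5.
5 is placed in row 3, leaving r3c4 = 3.
Row 4 already has 4; hence r4c1 = 5.
Cage g needs two cells with sum 7, which forces r5c1 = 2.
Cage f needs sum 12, so r5c3 = 4.
3 is placed in row 5, so r5c4 = 5.
Column 1 already has 5; hence r1c1 = 3.
Row 1 now contains 2; hence r1c2 = 5.
Row 2 now contains 3, which forces r2c1 = 1.
Row 3 now contains 2, which forces r3c1 = 4.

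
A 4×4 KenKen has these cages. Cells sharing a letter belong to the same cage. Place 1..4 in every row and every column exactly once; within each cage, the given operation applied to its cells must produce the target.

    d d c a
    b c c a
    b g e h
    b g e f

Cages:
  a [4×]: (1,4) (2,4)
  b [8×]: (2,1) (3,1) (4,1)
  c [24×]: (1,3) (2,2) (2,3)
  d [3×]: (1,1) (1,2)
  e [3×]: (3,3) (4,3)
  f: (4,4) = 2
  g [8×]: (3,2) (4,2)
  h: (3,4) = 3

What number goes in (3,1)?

Cage h is given, which forces (3,4) = 3.
F is a freebie, so (4,4) = 2.
The two cells of cage g must have product 8, so (3,2) = 2.
Row 3 now contains 3, so (3,3) = 1.
Row 4 already has 2, so (4,2) = 4.
Cage e needs two cells with product 3, leaving (4,3) = 3.
Cage b has product 8; hence (2,1) = 2.
Column 2 already has 4; hence (2,2) = 3.
2 is placed in row 2, leaving (2,3) = 4.
Row 2 now contains 4; hence (2,4) = 1.
Row 3 already has 1, so (3,1) = 4.
4 is placed in row 4, which forces (4,1) = 1.
1 is placed in column 1, so (1,1) = 3.
Column 2 now contains 3, so (1,2) = 1.
Column 3 now contains 4, leaving (1,3) = 2.
1 is placed in column 4, leaving (1,4) = 4.
Filled in: 3 1 2 4 / 2 3 4 1 / 4 2 1 3 / 1 4 3 2.

4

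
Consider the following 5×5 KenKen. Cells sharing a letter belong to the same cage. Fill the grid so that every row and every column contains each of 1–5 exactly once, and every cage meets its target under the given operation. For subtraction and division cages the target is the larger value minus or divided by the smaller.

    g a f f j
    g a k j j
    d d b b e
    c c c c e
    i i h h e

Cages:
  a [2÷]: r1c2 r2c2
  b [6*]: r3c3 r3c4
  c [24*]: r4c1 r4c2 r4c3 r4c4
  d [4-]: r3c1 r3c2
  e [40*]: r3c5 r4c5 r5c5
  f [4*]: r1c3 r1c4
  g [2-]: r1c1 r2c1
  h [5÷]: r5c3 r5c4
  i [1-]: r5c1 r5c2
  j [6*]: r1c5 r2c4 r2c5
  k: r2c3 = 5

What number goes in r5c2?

Cage k is a single given cell, which forces r2c3 = 5.
5 is placed in column 3, leaving r5c3 = 1.
1 is placed in row 5; hence r5c4 = 5.
Column 3 now contains 1; hence r1c3 = 4.
Cage f needs two cells with product 4, so r1c4 = 1.
1 is placed in row 1, which forces r1c2 = 2.
2 is placed in row 1, so r1c5 = 3.
Cage j has product 6, leaving r2c5 = 1.
Row 1 now contains 3, which forces r1c1 = 5.
Cage g needs two cells with difference 2, leaving r2c1 = 3.
Row 2 now contains 1, which forces r2c2 = 4.
Cage j needs product 6, so r2c4 = 2.
Column 1 already has 5, so r3c1 = 1.
Row 3 now contains 1, so r3c2 = 5.
Column 4 already has 2, which forces r3c4 = 3.
3 is placed in column 4; hence r4c4 = 4.
Column 2 now contains 4; hence r5c2 = 3.
3 is placed in row 3, so r3c3 = 2.
2 is placed in row 3, so r3c5 = 4.
Row 4 already has 4, which forces r4c1 = 2.
3 is placed in column 2; hence r4c2 = 1.
Cage c needs product 24, leaving r4c3 = 3.
Cage e needs product 40, which forces r4c5 = 5.
2 is placed in column 1, which forces r5c1 = 4.
4 is placed in column 5, so r5c5 = 2.
Filled in: 5 2 4 1 3 / 3 4 5 2 1 / 1 5 2 3 4 / 2 1 3 4 5 / 4 3 1 5 2.

3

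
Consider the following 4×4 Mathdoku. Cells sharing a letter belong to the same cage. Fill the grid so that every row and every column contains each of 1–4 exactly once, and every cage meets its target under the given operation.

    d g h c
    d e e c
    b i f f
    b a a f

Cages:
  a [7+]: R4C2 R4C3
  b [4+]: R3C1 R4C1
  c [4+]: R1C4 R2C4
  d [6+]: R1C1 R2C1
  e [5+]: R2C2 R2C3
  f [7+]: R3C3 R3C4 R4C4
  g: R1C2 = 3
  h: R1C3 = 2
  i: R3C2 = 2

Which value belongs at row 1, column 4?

G is a freebie, so R1C2 = 3.
Cage h is a single given cell, which forces R1C3 = 2.
Row 1 now contains 3, leaving R1C4 = 1.
1 is placed in column 4, leaving R2C4 = 3.
Cage i is a single given cell, which forces R3C2 = 2.
Row 3 already has 2; hence R3C4 = 4.
3 is placed in column 2, which forces R4C2 = 4.
Row 4 now contains 4, leaving R4C3 = 3.
Column 4 now contains 4, so R4C4 = 2.
Row 1 already has 2, which forces R1C1 = 4.
Cage d needs two cells with sum 6; hence R2C1 = 2.
4 is placed in column 2, which forces R2C2 = 1.
The two cells of cage e must have sum 5, leaving R2C3 = 4.
Cage b's pair has sum 4, leaving R3C1 = 3.
3 is placed in column 3, leaving R3C3 = 1.
Row 4 already has 3, which forces R4C1 = 1.
Completed grid: 4 3 2 1 / 2 1 4 3 / 3 2 1 4 / 1 4 3 2.

1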